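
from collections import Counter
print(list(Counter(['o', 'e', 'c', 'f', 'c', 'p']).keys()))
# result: ['o', 'e', 'c', 'f', 'p']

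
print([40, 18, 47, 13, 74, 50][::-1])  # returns [50, 74, 13, 47, 18, 40]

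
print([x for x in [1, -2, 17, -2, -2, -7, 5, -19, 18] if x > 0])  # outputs [1, 17, 5, 18]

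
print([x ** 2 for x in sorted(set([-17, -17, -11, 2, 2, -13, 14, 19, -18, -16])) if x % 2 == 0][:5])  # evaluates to [324, 256, 4, 196]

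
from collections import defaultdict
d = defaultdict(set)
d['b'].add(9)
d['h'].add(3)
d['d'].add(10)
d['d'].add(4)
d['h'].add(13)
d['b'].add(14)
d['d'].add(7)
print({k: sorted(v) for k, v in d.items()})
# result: {'b': [9, 14], 'h': [3, 13], 'd': [4, 7, 10]}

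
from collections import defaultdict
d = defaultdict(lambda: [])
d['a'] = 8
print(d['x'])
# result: []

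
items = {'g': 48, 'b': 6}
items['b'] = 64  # {'g': 48, 'b': 64}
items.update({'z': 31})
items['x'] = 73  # {'g': 48, 'b': 64, 'z': 31, 'x': 73}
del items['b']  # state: {'g': 48, 'z': 31, 'x': 73}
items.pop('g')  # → 48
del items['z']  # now {'x': 73}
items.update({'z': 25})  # {'x': 73, 'z': 25}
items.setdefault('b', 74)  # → 74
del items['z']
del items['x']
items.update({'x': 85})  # {'b': 74, 'x': 85}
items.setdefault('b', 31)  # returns 74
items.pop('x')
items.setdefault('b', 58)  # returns 74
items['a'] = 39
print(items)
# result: {'b': 74, 'a': 39}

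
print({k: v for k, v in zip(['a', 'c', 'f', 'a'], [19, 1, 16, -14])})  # {'a': -14, 'c': 1, 'f': 16}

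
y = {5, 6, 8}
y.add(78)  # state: {5, 6, 8, 78}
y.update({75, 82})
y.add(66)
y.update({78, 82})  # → {5, 6, 8, 66, 75, 78, 82}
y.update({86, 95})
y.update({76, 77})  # {5, 6, 8, 66, 75, 76, 77, 78, 82, 86, 95}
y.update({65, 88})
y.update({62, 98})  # {5, 6, 8, 62, 65, 66, 75, 76, 77, 78, 82, 86, 88, 95, 98}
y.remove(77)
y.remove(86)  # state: {5, 6, 8, 62, 65, 66, 75, 76, 78, 82, 88, 95, 98}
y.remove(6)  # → {5, 8, 62, 65, 66, 75, 76, 78, 82, 88, 95, 98}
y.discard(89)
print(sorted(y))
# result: [5, 8, 62, 65, 66, 75, 76, 78, 82, 88, 95, 98]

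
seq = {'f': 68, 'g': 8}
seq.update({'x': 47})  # {'f': 68, 'g': 8, 'x': 47}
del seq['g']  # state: {'f': 68, 'x': 47}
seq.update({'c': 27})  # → {'f': 68, 'x': 47, 'c': 27}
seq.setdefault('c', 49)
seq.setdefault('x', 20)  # 47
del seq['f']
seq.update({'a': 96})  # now {'x': 47, 'c': 27, 'a': 96}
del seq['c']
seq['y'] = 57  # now {'x': 47, 'a': 96, 'y': 57}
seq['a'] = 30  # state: {'x': 47, 'a': 30, 'y': 57}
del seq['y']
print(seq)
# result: {'x': 47, 'a': 30}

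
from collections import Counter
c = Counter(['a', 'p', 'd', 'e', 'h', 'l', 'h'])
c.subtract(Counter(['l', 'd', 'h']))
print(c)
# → Counter({'a': 1, 'p': 1, 'e': 1, 'h': 1, 'd': 0, 'l': 0})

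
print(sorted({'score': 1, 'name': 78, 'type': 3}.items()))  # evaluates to [('name', 78), ('score', 1), ('type', 3)]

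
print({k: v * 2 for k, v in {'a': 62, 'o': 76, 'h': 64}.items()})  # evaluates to {'a': 124, 'o': 152, 'h': 128}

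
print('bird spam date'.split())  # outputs ['bird', 'spam', 'date']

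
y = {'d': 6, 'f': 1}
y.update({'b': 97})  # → {'d': 6, 'f': 1, 'b': 97}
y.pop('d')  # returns 6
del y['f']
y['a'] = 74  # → {'b': 97, 'a': 74}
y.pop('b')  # 97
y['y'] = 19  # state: {'a': 74, 'y': 19}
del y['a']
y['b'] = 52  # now {'y': 19, 'b': 52}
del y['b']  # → {'y': 19}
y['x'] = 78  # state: {'y': 19, 'x': 78}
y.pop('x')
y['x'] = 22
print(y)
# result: {'y': 19, 'x': 22}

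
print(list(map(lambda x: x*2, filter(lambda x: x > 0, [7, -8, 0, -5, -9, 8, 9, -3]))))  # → [14, 16, 18]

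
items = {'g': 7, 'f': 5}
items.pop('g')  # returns 7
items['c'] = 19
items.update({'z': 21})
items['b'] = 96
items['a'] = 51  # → {'f': 5, 'c': 19, 'z': 21, 'b': 96, 'a': 51}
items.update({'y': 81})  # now {'f': 5, 'c': 19, 'z': 21, 'b': 96, 'a': 51, 'y': 81}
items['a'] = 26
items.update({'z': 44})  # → {'f': 5, 'c': 19, 'z': 44, 'b': 96, 'a': 26, 'y': 81}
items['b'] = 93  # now {'f': 5, 'c': 19, 'z': 44, 'b': 93, 'a': 26, 'y': 81}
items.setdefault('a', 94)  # 26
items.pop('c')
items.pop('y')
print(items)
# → {'f': 5, 'z': 44, 'b': 93, 'a': 26}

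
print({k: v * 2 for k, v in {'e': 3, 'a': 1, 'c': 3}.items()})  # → {'e': 6, 'a': 2, 'c': 6}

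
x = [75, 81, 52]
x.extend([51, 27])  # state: [75, 81, 52, 51, 27]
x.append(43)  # [75, 81, 52, 51, 27, 43]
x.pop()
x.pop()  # 27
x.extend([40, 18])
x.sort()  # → [18, 40, 51, 52, 75, 81]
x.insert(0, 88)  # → [88, 18, 40, 51, 52, 75, 81]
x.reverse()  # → [81, 75, 52, 51, 40, 18, 88]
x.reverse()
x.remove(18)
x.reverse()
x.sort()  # [40, 51, 52, 75, 81, 88]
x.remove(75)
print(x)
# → [40, 51, 52, 81, 88]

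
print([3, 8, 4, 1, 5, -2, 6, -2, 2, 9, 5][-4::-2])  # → [-2, -2, 1, 8]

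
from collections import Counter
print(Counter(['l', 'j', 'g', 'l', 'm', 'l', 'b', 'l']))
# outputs Counter({'l': 4, 'j': 1, 'g': 1, 'm': 1, 'b': 1})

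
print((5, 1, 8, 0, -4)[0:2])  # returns (5, 1)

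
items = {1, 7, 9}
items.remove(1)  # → {7, 9}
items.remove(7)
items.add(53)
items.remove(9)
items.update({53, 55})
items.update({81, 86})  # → {53, 55, 81, 86}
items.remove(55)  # {53, 81, 86}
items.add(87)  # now {53, 81, 86, 87}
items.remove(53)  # {81, 86, 87}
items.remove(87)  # {81, 86}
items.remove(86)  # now {81}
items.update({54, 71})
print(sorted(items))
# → [54, 71, 81]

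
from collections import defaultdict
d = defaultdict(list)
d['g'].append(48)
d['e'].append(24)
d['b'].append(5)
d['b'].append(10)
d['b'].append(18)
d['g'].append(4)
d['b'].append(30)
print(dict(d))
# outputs {'g': [48, 4], 'e': [24], 'b': [5, 10, 18, 30]}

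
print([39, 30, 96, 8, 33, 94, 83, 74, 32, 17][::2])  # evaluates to [39, 96, 33, 83, 32]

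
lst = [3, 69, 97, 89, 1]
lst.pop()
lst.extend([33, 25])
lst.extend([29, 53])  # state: [3, 69, 97, 89, 33, 25, 29, 53]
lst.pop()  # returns 53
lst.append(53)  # [3, 69, 97, 89, 33, 25, 29, 53]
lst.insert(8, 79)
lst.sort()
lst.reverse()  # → [97, 89, 79, 69, 53, 33, 29, 25, 3]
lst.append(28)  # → [97, 89, 79, 69, 53, 33, 29, 25, 3, 28]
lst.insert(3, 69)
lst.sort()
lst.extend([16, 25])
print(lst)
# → [3, 25, 28, 29, 33, 53, 69, 69, 79, 89, 97, 16, 25]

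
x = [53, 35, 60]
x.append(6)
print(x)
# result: [53, 35, 60, 6]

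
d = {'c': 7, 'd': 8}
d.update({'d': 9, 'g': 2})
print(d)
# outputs {'c': 7, 'd': 9, 'g': 2}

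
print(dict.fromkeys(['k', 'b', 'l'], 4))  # {'k': 4, 'b': 4, 'l': 4}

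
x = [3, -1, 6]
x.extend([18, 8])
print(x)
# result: [3, -1, 6, 18, 8]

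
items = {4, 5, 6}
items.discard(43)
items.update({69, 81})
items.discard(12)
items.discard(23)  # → {4, 5, 6, 69, 81}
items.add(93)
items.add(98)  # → {4, 5, 6, 69, 81, 93, 98}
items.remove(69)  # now {4, 5, 6, 81, 93, 98}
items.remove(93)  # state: {4, 5, 6, 81, 98}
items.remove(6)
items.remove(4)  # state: {5, 81, 98}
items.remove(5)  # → {81, 98}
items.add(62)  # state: {62, 81, 98}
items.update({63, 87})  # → {62, 63, 81, 87, 98}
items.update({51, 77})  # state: {51, 62, 63, 77, 81, 87, 98}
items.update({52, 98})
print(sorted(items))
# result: [51, 52, 62, 63, 77, 81, 87, 98]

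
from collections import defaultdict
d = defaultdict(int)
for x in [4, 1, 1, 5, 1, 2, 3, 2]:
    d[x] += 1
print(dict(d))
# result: {4: 1, 1: 3, 5: 1, 2: 2, 3: 1}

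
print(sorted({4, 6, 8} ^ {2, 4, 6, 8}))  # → [2]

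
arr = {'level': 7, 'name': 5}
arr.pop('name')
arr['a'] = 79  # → {'level': 7, 'a': 79}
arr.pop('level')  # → 7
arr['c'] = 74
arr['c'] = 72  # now {'a': 79, 'c': 72}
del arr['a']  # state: {'c': 72}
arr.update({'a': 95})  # {'c': 72, 'a': 95}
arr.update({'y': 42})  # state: {'c': 72, 'a': 95, 'y': 42}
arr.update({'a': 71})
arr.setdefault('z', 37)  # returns 37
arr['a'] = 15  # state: {'c': 72, 'a': 15, 'y': 42, 'z': 37}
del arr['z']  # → {'c': 72, 'a': 15, 'y': 42}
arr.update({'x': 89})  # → {'c': 72, 'a': 15, 'y': 42, 'x': 89}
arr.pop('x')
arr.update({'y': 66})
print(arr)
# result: {'c': 72, 'a': 15, 'y': 66}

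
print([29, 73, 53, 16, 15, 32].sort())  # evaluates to None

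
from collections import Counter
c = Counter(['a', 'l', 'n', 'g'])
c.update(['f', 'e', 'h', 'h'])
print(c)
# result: Counter({'h': 2, 'a': 1, 'l': 1, 'n': 1, 'g': 1, 'f': 1, 'e': 1})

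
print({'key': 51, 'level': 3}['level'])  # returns 3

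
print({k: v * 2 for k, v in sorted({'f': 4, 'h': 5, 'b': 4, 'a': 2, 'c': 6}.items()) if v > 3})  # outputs {'b': 8, 'c': 12, 'f': 8, 'h': 10}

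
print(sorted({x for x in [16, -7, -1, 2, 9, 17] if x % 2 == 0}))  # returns [2, 16]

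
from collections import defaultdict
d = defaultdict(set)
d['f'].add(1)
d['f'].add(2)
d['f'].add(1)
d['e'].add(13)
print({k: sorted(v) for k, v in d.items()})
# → {'f': [1, 2], 'e': [13]}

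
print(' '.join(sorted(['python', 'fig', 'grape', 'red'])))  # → fig grape python red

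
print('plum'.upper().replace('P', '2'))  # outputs 2LUM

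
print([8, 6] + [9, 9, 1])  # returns [8, 6, 9, 9, 1]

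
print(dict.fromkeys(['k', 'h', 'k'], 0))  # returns {'k': 0, 'h': 0}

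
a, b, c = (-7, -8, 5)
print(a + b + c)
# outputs -10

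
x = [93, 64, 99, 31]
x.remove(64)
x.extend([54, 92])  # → [93, 99, 31, 54, 92]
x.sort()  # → [31, 54, 92, 93, 99]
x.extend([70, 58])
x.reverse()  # [58, 70, 99, 93, 92, 54, 31]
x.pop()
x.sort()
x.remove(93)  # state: [54, 58, 70, 92, 99]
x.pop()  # 99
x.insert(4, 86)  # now [54, 58, 70, 92, 86]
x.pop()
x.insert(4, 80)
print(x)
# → [54, 58, 70, 92, 80]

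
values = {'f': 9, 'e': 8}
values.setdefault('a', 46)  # 46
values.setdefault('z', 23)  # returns 23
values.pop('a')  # 46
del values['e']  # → {'f': 9, 'z': 23}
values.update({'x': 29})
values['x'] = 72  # {'f': 9, 'z': 23, 'x': 72}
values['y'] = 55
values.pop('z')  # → 23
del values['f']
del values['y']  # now {'x': 72}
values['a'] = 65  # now {'x': 72, 'a': 65}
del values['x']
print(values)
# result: {'a': 65}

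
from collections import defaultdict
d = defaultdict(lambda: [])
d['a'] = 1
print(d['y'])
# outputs []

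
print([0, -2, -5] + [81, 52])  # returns [0, -2, -5, 81, 52]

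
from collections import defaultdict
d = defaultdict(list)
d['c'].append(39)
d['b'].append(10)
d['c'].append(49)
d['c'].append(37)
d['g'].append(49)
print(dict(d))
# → {'c': [39, 49, 37], 'b': [10], 'g': [49]}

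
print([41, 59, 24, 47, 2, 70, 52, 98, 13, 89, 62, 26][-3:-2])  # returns [89]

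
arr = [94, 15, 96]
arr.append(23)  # [94, 15, 96, 23]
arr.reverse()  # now [23, 96, 15, 94]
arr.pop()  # 94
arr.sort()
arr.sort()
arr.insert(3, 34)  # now [15, 23, 96, 34]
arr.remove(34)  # [15, 23, 96]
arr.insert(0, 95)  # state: [95, 15, 23, 96]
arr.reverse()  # [96, 23, 15, 95]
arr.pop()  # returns 95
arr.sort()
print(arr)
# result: [15, 23, 96]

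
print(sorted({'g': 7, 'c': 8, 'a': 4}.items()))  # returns [('a', 4), ('c', 8), ('g', 7)]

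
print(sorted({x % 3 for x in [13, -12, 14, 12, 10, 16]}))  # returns [0, 1, 2]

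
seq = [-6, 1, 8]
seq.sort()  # [-6, 1, 8]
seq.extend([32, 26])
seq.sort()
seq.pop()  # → 32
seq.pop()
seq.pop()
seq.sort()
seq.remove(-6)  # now [1]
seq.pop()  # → 1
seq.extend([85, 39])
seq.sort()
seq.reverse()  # [85, 39]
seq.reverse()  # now [39, 85]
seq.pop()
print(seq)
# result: [39]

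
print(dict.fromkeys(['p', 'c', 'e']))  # {'p': None, 'c': None, 'e': None}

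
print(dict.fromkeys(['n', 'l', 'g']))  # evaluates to {'n': None, 'l': None, 'g': None}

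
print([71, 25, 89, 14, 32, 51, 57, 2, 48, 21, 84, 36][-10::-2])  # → [89, 71]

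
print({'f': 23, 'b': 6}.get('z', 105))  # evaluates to 105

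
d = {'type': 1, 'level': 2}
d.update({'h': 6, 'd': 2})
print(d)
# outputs {'type': 1, 'level': 2, 'h': 6, 'd': 2}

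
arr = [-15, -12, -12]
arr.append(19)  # [-15, -12, -12, 19]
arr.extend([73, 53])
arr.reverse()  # [53, 73, 19, -12, -12, -15]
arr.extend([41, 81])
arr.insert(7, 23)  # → [53, 73, 19, -12, -12, -15, 41, 23, 81]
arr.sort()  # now [-15, -12, -12, 19, 23, 41, 53, 73, 81]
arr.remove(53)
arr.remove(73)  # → [-15, -12, -12, 19, 23, 41, 81]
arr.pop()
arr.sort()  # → [-15, -12, -12, 19, 23, 41]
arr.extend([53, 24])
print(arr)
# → [-15, -12, -12, 19, 23, 41, 53, 24]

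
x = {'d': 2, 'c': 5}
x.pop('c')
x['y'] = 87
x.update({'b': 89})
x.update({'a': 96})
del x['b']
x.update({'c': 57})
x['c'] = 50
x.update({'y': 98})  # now {'d': 2, 'y': 98, 'a': 96, 'c': 50}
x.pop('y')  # 98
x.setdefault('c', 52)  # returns 50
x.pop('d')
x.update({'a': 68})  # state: {'a': 68, 'c': 50}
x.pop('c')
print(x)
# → {'a': 68}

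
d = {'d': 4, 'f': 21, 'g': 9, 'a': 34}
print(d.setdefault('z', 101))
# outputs 101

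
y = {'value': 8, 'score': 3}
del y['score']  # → {'value': 8}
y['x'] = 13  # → {'value': 8, 'x': 13}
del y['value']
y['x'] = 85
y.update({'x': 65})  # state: {'x': 65}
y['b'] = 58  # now {'x': 65, 'b': 58}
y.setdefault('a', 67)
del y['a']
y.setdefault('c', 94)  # 94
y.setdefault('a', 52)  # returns 52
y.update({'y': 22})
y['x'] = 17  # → {'x': 17, 'b': 58, 'c': 94, 'a': 52, 'y': 22}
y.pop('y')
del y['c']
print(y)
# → {'x': 17, 'b': 58, 'a': 52}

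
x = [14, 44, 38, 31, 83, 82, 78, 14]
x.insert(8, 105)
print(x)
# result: [14, 44, 38, 31, 83, 82, 78, 14, 105]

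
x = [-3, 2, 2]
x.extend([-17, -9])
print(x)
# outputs [-3, 2, 2, -17, -9]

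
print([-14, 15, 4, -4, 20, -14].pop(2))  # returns 4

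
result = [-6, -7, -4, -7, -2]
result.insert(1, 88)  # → [-6, 88, -7, -4, -7, -2]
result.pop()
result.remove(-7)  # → [-6, 88, -4, -7]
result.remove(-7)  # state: [-6, 88, -4]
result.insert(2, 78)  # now [-6, 88, 78, -4]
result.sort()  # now [-6, -4, 78, 88]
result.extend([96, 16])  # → [-6, -4, 78, 88, 96, 16]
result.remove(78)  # [-6, -4, 88, 96, 16]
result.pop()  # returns 16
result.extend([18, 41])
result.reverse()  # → [41, 18, 96, 88, -4, -6]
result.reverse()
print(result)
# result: [-6, -4, 88, 96, 18, 41]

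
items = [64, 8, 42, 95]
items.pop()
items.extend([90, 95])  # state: [64, 8, 42, 90, 95]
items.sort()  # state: [8, 42, 64, 90, 95]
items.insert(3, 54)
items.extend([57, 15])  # [8, 42, 64, 54, 90, 95, 57, 15]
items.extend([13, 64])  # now [8, 42, 64, 54, 90, 95, 57, 15, 13, 64]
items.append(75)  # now [8, 42, 64, 54, 90, 95, 57, 15, 13, 64, 75]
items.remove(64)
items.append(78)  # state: [8, 42, 54, 90, 95, 57, 15, 13, 64, 75, 78]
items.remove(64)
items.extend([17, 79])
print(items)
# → [8, 42, 54, 90, 95, 57, 15, 13, 75, 78, 17, 79]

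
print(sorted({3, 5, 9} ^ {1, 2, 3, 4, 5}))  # [1, 2, 4, 9]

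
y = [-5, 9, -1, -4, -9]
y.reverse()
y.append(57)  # [-9, -4, -1, 9, -5, 57]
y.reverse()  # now [57, -5, 9, -1, -4, -9]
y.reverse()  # [-9, -4, -1, 9, -5, 57]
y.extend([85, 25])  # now [-9, -4, -1, 9, -5, 57, 85, 25]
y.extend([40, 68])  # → [-9, -4, -1, 9, -5, 57, 85, 25, 40, 68]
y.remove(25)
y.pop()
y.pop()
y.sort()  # [-9, -5, -4, -1, 9, 57, 85]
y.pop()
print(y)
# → [-9, -5, -4, -1, 9, 57]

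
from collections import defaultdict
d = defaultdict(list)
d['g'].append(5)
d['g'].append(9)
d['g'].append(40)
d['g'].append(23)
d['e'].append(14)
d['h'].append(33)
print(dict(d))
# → {'g': [5, 9, 40, 23], 'e': [14], 'h': [33]}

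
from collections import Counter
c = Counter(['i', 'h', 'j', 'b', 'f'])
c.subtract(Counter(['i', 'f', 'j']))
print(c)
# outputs Counter({'h': 1, 'b': 1, 'i': 0, 'j': 0, 'f': 0})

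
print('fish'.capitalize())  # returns Fish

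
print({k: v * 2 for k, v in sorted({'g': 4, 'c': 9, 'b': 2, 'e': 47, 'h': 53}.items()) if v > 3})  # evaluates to {'c': 18, 'e': 94, 'g': 8, 'h': 106}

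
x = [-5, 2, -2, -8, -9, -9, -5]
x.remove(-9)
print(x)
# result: [-5, 2, -2, -8, -9, -5]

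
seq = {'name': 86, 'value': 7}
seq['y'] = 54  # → {'name': 86, 'value': 7, 'y': 54}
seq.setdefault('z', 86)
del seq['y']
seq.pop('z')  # 86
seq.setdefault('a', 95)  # 95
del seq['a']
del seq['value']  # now {'name': 86}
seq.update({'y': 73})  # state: {'name': 86, 'y': 73}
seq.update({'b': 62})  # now {'name': 86, 'y': 73, 'b': 62}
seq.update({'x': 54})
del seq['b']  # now {'name': 86, 'y': 73, 'x': 54}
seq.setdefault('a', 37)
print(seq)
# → {'name': 86, 'y': 73, 'x': 54, 'a': 37}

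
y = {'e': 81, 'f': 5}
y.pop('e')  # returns 81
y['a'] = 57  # {'f': 5, 'a': 57}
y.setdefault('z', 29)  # 29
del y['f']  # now {'a': 57, 'z': 29}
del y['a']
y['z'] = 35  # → {'z': 35}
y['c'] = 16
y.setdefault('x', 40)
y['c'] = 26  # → {'z': 35, 'c': 26, 'x': 40}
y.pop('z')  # 35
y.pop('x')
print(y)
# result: {'c': 26}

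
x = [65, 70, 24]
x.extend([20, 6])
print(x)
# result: [65, 70, 24, 20, 6]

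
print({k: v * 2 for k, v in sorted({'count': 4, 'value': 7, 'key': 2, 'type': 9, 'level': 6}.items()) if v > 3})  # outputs {'count': 8, 'level': 12, 'type': 18, 'value': 14}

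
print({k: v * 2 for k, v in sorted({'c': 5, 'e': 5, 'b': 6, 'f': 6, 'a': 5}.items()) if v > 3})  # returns {'a': 10, 'b': 12, 'c': 10, 'e': 10, 'f': 12}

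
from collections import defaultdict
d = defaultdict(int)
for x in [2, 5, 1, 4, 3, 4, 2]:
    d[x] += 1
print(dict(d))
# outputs {2: 2, 5: 1, 1: 1, 4: 2, 3: 1}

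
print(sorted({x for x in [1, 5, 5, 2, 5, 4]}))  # [1, 2, 4, 5]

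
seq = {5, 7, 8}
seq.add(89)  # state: {5, 7, 8, 89}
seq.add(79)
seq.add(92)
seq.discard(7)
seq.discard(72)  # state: {5, 8, 79, 89, 92}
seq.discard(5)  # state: {8, 79, 89, 92}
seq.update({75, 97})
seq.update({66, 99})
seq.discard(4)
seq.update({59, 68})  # {8, 59, 66, 68, 75, 79, 89, 92, 97, 99}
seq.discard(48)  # {8, 59, 66, 68, 75, 79, 89, 92, 97, 99}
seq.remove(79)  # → {8, 59, 66, 68, 75, 89, 92, 97, 99}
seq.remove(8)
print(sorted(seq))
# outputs [59, 66, 68, 75, 89, 92, 97, 99]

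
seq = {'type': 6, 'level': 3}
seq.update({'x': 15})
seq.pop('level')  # 3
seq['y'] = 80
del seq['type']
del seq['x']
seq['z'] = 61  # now {'y': 80, 'z': 61}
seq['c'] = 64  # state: {'y': 80, 'z': 61, 'c': 64}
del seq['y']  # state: {'z': 61, 'c': 64}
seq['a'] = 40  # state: {'z': 61, 'c': 64, 'a': 40}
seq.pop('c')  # 64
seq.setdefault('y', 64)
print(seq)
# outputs {'z': 61, 'a': 40, 'y': 64}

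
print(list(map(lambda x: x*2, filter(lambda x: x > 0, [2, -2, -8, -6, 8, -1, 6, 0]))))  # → [4, 16, 12]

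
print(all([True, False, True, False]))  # False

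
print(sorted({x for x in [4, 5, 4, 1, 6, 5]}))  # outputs [1, 4, 5, 6]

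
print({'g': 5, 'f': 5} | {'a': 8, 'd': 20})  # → {'g': 5, 'f': 5, 'a': 8, 'd': 20}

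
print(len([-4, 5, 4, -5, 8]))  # 5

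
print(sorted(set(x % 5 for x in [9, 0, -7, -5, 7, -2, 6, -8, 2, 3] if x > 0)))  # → [1, 2, 3, 4]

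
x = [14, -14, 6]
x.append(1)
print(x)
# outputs [14, -14, 6, 1]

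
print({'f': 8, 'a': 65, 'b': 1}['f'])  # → 8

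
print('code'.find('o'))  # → 1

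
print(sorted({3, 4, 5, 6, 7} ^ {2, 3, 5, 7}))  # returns [2, 4, 6]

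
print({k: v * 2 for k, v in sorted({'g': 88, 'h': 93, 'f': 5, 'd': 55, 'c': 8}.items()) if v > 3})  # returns {'c': 16, 'd': 110, 'f': 10, 'g': 176, 'h': 186}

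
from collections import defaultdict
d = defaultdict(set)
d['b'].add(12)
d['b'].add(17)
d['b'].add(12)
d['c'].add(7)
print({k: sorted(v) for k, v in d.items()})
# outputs {'b': [12, 17], 'c': [7]}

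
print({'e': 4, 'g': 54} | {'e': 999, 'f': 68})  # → {'e': 999, 'g': 54, 'f': 68}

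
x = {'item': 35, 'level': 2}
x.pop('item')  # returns 35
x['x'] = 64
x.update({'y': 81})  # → {'level': 2, 'x': 64, 'y': 81}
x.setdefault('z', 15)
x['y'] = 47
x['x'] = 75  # {'level': 2, 'x': 75, 'y': 47, 'z': 15}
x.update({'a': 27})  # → {'level': 2, 'x': 75, 'y': 47, 'z': 15, 'a': 27}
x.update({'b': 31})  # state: {'level': 2, 'x': 75, 'y': 47, 'z': 15, 'a': 27, 'b': 31}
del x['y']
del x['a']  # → {'level': 2, 'x': 75, 'z': 15, 'b': 31}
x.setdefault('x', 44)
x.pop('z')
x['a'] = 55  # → {'level': 2, 'x': 75, 'b': 31, 'a': 55}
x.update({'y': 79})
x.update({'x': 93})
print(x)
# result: {'level': 2, 'x': 93, 'b': 31, 'a': 55, 'y': 79}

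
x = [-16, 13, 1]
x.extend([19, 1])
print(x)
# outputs [-16, 13, 1, 19, 1]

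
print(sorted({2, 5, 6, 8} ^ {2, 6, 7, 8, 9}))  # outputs [5, 7, 9]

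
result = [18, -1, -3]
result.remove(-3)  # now [18, -1]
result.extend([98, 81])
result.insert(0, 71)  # [71, 18, -1, 98, 81]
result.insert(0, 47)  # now [47, 71, 18, -1, 98, 81]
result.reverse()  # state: [81, 98, -1, 18, 71, 47]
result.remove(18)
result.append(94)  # [81, 98, -1, 71, 47, 94]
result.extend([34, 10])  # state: [81, 98, -1, 71, 47, 94, 34, 10]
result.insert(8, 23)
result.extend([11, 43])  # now [81, 98, -1, 71, 47, 94, 34, 10, 23, 11, 43]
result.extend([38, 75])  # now [81, 98, -1, 71, 47, 94, 34, 10, 23, 11, 43, 38, 75]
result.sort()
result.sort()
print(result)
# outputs [-1, 10, 11, 23, 34, 38, 43, 47, 71, 75, 81, 94, 98]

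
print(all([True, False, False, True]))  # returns False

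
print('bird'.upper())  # BIRD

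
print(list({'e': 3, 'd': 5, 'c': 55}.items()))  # [('e', 3), ('d', 5), ('c', 55)]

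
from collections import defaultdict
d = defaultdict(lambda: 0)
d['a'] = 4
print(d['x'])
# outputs 0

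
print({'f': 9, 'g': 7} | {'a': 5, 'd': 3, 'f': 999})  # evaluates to {'f': 999, 'g': 7, 'a': 5, 'd': 3}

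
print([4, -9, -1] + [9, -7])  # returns [4, -9, -1, 9, -7]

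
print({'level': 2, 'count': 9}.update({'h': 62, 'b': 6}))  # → None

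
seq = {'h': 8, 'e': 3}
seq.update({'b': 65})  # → {'h': 8, 'e': 3, 'b': 65}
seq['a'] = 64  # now {'h': 8, 'e': 3, 'b': 65, 'a': 64}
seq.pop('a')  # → 64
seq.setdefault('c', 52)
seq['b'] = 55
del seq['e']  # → {'h': 8, 'b': 55, 'c': 52}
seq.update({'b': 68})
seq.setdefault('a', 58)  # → 58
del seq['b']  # {'h': 8, 'c': 52, 'a': 58}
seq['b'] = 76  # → {'h': 8, 'c': 52, 'a': 58, 'b': 76}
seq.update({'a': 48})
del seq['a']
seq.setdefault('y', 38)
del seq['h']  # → {'c': 52, 'b': 76, 'y': 38}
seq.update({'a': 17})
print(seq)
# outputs {'c': 52, 'b': 76, 'y': 38, 'a': 17}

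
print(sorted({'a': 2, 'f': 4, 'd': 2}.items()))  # [('a', 2), ('d', 2), ('f', 4)]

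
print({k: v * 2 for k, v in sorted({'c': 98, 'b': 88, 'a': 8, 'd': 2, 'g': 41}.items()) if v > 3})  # {'a': 16, 'b': 176, 'c': 196, 'g': 82}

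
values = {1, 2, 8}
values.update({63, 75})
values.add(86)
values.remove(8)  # {1, 2, 63, 75, 86}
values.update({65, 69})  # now {1, 2, 63, 65, 69, 75, 86}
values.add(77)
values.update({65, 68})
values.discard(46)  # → {1, 2, 63, 65, 68, 69, 75, 77, 86}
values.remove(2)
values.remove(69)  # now {1, 63, 65, 68, 75, 77, 86}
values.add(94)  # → {1, 63, 65, 68, 75, 77, 86, 94}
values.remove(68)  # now {1, 63, 65, 75, 77, 86, 94}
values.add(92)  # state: {1, 63, 65, 75, 77, 86, 92, 94}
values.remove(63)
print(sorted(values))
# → [1, 65, 75, 77, 86, 92, 94]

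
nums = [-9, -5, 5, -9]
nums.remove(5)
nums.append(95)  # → [-9, -5, -9, 95]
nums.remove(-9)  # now [-5, -9, 95]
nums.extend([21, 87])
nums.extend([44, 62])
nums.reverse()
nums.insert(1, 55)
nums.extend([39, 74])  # [62, 55, 44, 87, 21, 95, -9, -5, 39, 74]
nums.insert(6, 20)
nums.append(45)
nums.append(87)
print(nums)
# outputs [62, 55, 44, 87, 21, 95, 20, -9, -5, 39, 74, 45, 87]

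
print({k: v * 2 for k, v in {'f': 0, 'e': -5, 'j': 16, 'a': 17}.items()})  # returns {'f': 0, 'e': -10, 'j': 32, 'a': 34}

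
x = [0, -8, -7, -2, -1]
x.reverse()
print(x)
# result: [-1, -2, -7, -8, 0]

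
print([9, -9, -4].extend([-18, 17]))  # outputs None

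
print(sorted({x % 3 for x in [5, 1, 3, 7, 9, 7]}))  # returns [0, 1, 2]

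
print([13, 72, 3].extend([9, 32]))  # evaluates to None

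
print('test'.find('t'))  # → 0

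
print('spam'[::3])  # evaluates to sm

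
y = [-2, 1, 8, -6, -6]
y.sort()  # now [-6, -6, -2, 1, 8]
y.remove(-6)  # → [-6, -2, 1, 8]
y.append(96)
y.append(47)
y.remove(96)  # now [-6, -2, 1, 8, 47]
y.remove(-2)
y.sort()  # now [-6, 1, 8, 47]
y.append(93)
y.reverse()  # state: [93, 47, 8, 1, -6]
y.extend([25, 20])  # [93, 47, 8, 1, -6, 25, 20]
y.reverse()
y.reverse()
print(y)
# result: [93, 47, 8, 1, -6, 25, 20]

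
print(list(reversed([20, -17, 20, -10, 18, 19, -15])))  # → [-15, 19, 18, -10, 20, -17, 20]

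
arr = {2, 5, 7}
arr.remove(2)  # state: {5, 7}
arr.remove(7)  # {5}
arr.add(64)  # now {5, 64}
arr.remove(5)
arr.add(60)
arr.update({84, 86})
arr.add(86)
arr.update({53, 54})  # {53, 54, 60, 64, 84, 86}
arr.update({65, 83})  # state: {53, 54, 60, 64, 65, 83, 84, 86}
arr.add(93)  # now {53, 54, 60, 64, 65, 83, 84, 86, 93}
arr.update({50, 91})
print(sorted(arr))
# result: [50, 53, 54, 60, 64, 65, 83, 84, 86, 91, 93]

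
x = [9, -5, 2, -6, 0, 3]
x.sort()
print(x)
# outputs [-6, -5, 0, 2, 3, 9]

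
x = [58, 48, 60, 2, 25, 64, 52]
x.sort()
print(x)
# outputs [2, 25, 48, 52, 58, 60, 64]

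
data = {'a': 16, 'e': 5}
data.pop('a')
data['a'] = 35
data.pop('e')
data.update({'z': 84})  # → {'a': 35, 'z': 84}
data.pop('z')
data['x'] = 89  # {'a': 35, 'x': 89}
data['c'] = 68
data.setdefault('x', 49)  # 89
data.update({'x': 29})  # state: {'a': 35, 'x': 29, 'c': 68}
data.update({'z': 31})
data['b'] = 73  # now {'a': 35, 'x': 29, 'c': 68, 'z': 31, 'b': 73}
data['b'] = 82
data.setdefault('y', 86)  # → 86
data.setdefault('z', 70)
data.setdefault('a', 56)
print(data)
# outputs {'a': 35, 'x': 29, 'c': 68, 'z': 31, 'b': 82, 'y': 86}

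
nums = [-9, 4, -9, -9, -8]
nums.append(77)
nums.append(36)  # [-9, 4, -9, -9, -8, 77, 36]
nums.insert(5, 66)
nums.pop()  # 36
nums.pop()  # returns 77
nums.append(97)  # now [-9, 4, -9, -9, -8, 66, 97]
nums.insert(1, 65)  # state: [-9, 65, 4, -9, -9, -8, 66, 97]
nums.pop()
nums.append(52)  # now [-9, 65, 4, -9, -9, -8, 66, 52]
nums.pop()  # 52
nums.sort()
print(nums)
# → [-9, -9, -9, -8, 4, 65, 66]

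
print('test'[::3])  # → tt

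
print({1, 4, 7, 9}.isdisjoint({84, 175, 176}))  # True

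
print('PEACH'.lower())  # peach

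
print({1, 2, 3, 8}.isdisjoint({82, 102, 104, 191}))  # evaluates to True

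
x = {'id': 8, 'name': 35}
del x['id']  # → {'name': 35}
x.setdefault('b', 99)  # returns 99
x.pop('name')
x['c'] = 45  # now {'b': 99, 'c': 45}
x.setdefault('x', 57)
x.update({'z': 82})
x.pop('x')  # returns 57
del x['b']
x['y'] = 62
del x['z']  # {'c': 45, 'y': 62}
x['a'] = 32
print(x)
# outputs {'c': 45, 'y': 62, 'a': 32}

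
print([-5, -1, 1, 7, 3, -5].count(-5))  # 2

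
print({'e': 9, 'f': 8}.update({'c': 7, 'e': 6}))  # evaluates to None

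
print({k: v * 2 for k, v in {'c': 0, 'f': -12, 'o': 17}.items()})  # {'c': 0, 'f': -24, 'o': 34}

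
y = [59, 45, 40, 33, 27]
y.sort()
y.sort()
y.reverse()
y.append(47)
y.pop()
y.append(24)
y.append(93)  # [59, 45, 40, 33, 27, 24, 93]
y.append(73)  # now [59, 45, 40, 33, 27, 24, 93, 73]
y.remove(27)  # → [59, 45, 40, 33, 24, 93, 73]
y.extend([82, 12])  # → [59, 45, 40, 33, 24, 93, 73, 82, 12]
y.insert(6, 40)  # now [59, 45, 40, 33, 24, 93, 40, 73, 82, 12]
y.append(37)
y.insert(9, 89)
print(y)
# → [59, 45, 40, 33, 24, 93, 40, 73, 82, 89, 12, 37]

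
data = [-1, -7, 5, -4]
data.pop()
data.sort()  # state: [-7, -1, 5]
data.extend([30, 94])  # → [-7, -1, 5, 30, 94]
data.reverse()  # [94, 30, 5, -1, -7]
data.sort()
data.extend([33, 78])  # [-7, -1, 5, 30, 94, 33, 78]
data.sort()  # [-7, -1, 5, 30, 33, 78, 94]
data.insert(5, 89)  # [-7, -1, 5, 30, 33, 89, 78, 94]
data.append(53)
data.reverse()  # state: [53, 94, 78, 89, 33, 30, 5, -1, -7]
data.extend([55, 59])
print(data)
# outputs [53, 94, 78, 89, 33, 30, 5, -1, -7, 55, 59]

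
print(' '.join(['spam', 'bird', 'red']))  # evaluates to spam bird red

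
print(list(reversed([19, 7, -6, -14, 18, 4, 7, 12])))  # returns [12, 7, 4, 18, -14, -6, 7, 19]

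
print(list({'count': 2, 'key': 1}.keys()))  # ['count', 'key']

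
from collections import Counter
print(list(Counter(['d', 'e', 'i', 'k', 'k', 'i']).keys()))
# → ['d', 'e', 'i', 'k']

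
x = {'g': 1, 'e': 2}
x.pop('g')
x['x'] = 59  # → {'e': 2, 'x': 59}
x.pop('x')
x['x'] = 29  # {'e': 2, 'x': 29}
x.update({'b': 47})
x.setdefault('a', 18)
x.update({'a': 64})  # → {'e': 2, 'x': 29, 'b': 47, 'a': 64}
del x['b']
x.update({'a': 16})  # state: {'e': 2, 'x': 29, 'a': 16}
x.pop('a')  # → 16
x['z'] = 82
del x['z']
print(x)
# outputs {'e': 2, 'x': 29}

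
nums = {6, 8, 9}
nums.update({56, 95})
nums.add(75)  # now {6, 8, 9, 56, 75, 95}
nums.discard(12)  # {6, 8, 9, 56, 75, 95}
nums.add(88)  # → {6, 8, 9, 56, 75, 88, 95}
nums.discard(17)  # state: {6, 8, 9, 56, 75, 88, 95}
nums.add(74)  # {6, 8, 9, 56, 74, 75, 88, 95}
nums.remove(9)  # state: {6, 8, 56, 74, 75, 88, 95}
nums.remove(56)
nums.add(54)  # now {6, 8, 54, 74, 75, 88, 95}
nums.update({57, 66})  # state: {6, 8, 54, 57, 66, 74, 75, 88, 95}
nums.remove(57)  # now {6, 8, 54, 66, 74, 75, 88, 95}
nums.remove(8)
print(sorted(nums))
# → [6, 54, 66, 74, 75, 88, 95]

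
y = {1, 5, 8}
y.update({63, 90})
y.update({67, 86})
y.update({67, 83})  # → {1, 5, 8, 63, 67, 83, 86, 90}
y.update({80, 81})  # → {1, 5, 8, 63, 67, 80, 81, 83, 86, 90}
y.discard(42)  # {1, 5, 8, 63, 67, 80, 81, 83, 86, 90}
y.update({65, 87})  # {1, 5, 8, 63, 65, 67, 80, 81, 83, 86, 87, 90}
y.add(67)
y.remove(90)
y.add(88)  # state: {1, 5, 8, 63, 65, 67, 80, 81, 83, 86, 87, 88}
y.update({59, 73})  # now {1, 5, 8, 59, 63, 65, 67, 73, 80, 81, 83, 86, 87, 88}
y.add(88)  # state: {1, 5, 8, 59, 63, 65, 67, 73, 80, 81, 83, 86, 87, 88}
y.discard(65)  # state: {1, 5, 8, 59, 63, 67, 73, 80, 81, 83, 86, 87, 88}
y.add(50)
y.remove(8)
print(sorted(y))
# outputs [1, 5, 50, 59, 63, 67, 73, 80, 81, 83, 86, 87, 88]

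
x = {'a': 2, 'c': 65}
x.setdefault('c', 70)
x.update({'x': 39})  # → {'a': 2, 'c': 65, 'x': 39}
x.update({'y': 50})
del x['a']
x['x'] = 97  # {'c': 65, 'x': 97, 'y': 50}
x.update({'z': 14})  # {'c': 65, 'x': 97, 'y': 50, 'z': 14}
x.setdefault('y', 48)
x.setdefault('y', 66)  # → 50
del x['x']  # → {'c': 65, 'y': 50, 'z': 14}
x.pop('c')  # 65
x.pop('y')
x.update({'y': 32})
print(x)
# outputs {'z': 14, 'y': 32}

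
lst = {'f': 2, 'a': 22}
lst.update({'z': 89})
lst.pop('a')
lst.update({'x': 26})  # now {'f': 2, 'z': 89, 'x': 26}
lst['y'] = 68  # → {'f': 2, 'z': 89, 'x': 26, 'y': 68}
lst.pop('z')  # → 89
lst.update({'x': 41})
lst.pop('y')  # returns 68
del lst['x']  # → {'f': 2}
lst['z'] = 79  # {'f': 2, 'z': 79}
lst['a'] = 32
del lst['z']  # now {'f': 2, 'a': 32}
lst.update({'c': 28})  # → {'f': 2, 'a': 32, 'c': 28}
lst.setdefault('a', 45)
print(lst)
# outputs {'f': 2, 'a': 32, 'c': 28}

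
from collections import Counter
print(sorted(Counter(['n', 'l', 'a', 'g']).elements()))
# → ['a', 'g', 'l', 'n']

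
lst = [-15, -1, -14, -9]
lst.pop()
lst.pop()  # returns -14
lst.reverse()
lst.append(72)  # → [-1, -15, 72]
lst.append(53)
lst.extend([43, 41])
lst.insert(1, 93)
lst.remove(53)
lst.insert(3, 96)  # [-1, 93, -15, 96, 72, 43, 41]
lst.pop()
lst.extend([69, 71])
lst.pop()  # 71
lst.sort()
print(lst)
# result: [-15, -1, 43, 69, 72, 93, 96]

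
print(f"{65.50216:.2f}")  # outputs 65.50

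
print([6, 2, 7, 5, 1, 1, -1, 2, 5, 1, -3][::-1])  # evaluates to [-3, 1, 5, 2, -1, 1, 1, 5, 7, 2, 6]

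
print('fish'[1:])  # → ish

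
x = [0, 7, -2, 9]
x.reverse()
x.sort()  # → [-2, 0, 7, 9]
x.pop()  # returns 9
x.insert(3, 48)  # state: [-2, 0, 7, 48]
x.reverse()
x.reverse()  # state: [-2, 0, 7, 48]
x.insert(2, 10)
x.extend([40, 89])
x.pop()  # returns 89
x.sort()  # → [-2, 0, 7, 10, 40, 48]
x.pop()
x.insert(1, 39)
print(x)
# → [-2, 39, 0, 7, 10, 40]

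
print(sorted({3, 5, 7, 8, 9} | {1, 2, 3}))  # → [1, 2, 3, 5, 7, 8, 9]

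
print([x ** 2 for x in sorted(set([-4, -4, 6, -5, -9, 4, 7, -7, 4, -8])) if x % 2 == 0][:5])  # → [64, 16, 16, 36]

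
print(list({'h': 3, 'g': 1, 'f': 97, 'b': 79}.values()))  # [3, 1, 97, 79]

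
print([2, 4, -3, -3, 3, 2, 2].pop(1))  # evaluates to 4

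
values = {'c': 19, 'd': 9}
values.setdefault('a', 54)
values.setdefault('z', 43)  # 43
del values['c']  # {'d': 9, 'a': 54, 'z': 43}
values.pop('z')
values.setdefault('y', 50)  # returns 50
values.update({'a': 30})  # {'d': 9, 'a': 30, 'y': 50}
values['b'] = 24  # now {'d': 9, 'a': 30, 'y': 50, 'b': 24}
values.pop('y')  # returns 50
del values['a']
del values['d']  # {'b': 24}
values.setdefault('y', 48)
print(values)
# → {'b': 24, 'y': 48}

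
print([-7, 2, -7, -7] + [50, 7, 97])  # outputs [-7, 2, -7, -7, 50, 7, 97]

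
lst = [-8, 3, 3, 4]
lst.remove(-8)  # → [3, 3, 4]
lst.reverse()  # [4, 3, 3]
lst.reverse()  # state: [3, 3, 4]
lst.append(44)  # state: [3, 3, 4, 44]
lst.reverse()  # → [44, 4, 3, 3]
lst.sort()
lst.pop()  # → 44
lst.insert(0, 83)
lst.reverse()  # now [4, 3, 3, 83]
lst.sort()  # [3, 3, 4, 83]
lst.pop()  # 83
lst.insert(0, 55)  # [55, 3, 3, 4]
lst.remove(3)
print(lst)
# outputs [55, 3, 4]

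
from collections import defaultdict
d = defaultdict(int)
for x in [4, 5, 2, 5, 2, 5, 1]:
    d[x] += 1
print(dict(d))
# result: {4: 1, 5: 3, 2: 2, 1: 1}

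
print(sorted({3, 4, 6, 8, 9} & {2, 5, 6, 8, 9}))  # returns [6, 8, 9]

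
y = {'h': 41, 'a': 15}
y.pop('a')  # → 15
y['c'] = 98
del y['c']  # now {'h': 41}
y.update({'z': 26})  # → {'h': 41, 'z': 26}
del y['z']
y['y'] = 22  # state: {'h': 41, 'y': 22}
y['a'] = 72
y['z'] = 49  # {'h': 41, 'y': 22, 'a': 72, 'z': 49}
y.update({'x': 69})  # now {'h': 41, 'y': 22, 'a': 72, 'z': 49, 'x': 69}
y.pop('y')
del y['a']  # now {'h': 41, 'z': 49, 'x': 69}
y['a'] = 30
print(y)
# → {'h': 41, 'z': 49, 'x': 69, 'a': 30}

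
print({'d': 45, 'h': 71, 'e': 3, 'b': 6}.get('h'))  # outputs 71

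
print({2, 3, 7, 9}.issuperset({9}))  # True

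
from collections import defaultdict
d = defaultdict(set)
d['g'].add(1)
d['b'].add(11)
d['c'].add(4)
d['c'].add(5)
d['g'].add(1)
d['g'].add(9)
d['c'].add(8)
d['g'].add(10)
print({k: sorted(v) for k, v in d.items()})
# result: {'g': [1, 9, 10], 'b': [11], 'c': [4, 5, 8]}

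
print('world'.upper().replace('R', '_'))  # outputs WO_LD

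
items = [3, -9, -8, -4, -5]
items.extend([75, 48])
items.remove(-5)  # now [3, -9, -8, -4, 75, 48]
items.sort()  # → [-9, -8, -4, 3, 48, 75]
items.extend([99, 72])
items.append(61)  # [-9, -8, -4, 3, 48, 75, 99, 72, 61]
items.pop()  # 61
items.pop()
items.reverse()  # [99, 75, 48, 3, -4, -8, -9]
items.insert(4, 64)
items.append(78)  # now [99, 75, 48, 3, 64, -4, -8, -9, 78]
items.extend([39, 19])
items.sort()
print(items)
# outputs [-9, -8, -4, 3, 19, 39, 48, 64, 75, 78, 99]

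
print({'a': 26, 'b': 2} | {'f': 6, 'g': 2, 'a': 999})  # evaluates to {'a': 999, 'b': 2, 'f': 6, 'g': 2}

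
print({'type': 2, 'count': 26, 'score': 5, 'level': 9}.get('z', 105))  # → 105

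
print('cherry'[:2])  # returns ch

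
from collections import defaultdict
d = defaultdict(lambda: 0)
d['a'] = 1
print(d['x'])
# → 0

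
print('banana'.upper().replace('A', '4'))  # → B4N4N4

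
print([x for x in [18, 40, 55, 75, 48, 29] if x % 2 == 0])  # [18, 40, 48]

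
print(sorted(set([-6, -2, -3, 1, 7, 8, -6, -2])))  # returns [-6, -3, -2, 1, 7, 8]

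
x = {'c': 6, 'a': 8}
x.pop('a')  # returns 8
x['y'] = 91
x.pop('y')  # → 91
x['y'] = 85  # {'c': 6, 'y': 85}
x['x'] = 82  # {'c': 6, 'y': 85, 'x': 82}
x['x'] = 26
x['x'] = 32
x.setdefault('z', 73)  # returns 73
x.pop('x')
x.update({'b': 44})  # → {'c': 6, 'y': 85, 'z': 73, 'b': 44}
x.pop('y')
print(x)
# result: {'c': 6, 'z': 73, 'b': 44}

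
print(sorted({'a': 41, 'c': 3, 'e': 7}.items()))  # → [('a', 41), ('c', 3), ('e', 7)]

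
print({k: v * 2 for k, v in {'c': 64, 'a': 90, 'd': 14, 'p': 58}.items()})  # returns {'c': 128, 'a': 180, 'd': 28, 'p': 116}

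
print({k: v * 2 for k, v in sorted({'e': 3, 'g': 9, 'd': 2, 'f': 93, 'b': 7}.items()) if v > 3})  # {'b': 14, 'f': 186, 'g': 18}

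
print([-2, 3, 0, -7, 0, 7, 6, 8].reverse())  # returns None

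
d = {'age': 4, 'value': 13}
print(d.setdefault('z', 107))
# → 107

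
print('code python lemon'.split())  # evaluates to ['code', 'python', 'lemon']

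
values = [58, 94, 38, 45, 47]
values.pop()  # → 47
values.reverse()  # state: [45, 38, 94, 58]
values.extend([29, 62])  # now [45, 38, 94, 58, 29, 62]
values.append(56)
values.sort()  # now [29, 38, 45, 56, 58, 62, 94]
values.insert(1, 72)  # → [29, 72, 38, 45, 56, 58, 62, 94]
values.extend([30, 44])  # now [29, 72, 38, 45, 56, 58, 62, 94, 30, 44]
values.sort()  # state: [29, 30, 38, 44, 45, 56, 58, 62, 72, 94]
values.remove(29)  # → [30, 38, 44, 45, 56, 58, 62, 72, 94]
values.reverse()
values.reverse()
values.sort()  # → [30, 38, 44, 45, 56, 58, 62, 72, 94]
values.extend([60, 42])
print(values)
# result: [30, 38, 44, 45, 56, 58, 62, 72, 94, 60, 42]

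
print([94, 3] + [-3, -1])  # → [94, 3, -3, -1]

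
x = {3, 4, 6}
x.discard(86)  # {3, 4, 6}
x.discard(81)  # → {3, 4, 6}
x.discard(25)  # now {3, 4, 6}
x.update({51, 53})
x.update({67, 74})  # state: {3, 4, 6, 51, 53, 67, 74}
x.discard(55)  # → {3, 4, 6, 51, 53, 67, 74}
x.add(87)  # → {3, 4, 6, 51, 53, 67, 74, 87}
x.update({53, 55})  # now {3, 4, 6, 51, 53, 55, 67, 74, 87}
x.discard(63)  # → {3, 4, 6, 51, 53, 55, 67, 74, 87}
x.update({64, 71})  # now {3, 4, 6, 51, 53, 55, 64, 67, 71, 74, 87}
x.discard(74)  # {3, 4, 6, 51, 53, 55, 64, 67, 71, 87}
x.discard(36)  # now {3, 4, 6, 51, 53, 55, 64, 67, 71, 87}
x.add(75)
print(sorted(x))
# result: [3, 4, 6, 51, 53, 55, 64, 67, 71, 75, 87]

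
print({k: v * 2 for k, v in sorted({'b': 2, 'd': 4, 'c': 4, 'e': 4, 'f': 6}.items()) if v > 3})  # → {'c': 8, 'd': 8, 'e': 8, 'f': 12}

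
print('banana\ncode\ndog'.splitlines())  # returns ['banana', 'code', 'dog']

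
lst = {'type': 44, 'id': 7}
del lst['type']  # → {'id': 7}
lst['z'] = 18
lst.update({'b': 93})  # {'id': 7, 'z': 18, 'b': 93}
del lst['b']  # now {'id': 7, 'z': 18}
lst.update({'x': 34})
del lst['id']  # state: {'z': 18, 'x': 34}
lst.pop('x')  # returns 34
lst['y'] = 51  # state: {'z': 18, 'y': 51}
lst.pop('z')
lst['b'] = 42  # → {'y': 51, 'b': 42}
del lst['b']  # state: {'y': 51}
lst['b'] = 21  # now {'y': 51, 'b': 21}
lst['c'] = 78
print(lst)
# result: {'y': 51, 'b': 21, 'c': 78}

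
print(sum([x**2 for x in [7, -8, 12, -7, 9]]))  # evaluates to 387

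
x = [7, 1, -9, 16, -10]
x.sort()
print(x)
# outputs [-10, -9, 1, 7, 16]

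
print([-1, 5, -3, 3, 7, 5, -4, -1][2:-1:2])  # [-3, 7, -4]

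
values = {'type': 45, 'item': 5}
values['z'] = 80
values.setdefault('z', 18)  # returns 80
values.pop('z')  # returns 80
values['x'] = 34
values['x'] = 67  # {'type': 45, 'item': 5, 'x': 67}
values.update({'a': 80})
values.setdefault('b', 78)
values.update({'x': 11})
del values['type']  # {'item': 5, 'x': 11, 'a': 80, 'b': 78}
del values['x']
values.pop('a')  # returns 80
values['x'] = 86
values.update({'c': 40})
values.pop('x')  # 86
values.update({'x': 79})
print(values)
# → {'item': 5, 'b': 78, 'c': 40, 'x': 79}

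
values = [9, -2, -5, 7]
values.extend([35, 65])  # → [9, -2, -5, 7, 35, 65]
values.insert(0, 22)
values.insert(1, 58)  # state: [22, 58, 9, -2, -5, 7, 35, 65]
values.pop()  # 65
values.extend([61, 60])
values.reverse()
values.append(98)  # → [60, 61, 35, 7, -5, -2, 9, 58, 22, 98]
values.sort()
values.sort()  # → [-5, -2, 7, 9, 22, 35, 58, 60, 61, 98]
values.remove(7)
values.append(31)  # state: [-5, -2, 9, 22, 35, 58, 60, 61, 98, 31]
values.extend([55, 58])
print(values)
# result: [-5, -2, 9, 22, 35, 58, 60, 61, 98, 31, 55, 58]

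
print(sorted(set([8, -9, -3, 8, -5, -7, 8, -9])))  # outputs [-9, -7, -5, -3, 8]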